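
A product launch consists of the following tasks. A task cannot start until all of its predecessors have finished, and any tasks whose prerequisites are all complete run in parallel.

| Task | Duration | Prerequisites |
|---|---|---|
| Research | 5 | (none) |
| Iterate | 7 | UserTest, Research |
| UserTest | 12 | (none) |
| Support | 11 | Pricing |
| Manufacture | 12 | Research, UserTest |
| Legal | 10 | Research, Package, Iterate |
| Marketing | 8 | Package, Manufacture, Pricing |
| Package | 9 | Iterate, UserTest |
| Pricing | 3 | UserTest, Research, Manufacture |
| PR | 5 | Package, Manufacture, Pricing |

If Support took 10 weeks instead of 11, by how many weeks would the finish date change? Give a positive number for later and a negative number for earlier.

0

The binding path is UserTest→Manufacture→Pricing→Support = 12+12+3+11 = 38; finish at 38 weeks.
Support lies on that path, so at 10 weeks the path becomes 37 weeks.
The binding chain switches to UserTest→Iterate→Package→Legal = 12+7+9+10 = 38; finish 38 weeks.
Change in finish: 38 − 38 = +0 weeks.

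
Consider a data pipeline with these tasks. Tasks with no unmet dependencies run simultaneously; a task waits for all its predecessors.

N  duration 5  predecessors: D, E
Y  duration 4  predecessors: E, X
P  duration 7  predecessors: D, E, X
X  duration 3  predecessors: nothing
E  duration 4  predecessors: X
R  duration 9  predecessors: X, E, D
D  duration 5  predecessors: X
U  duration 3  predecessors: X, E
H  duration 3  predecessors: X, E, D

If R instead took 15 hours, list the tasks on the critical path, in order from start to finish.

As given, the longest chain is X→D→R = 3+5+9 = 17, so the finish is 17 hours.
R lies on that path, so at 15 hours the path becomes 23 hours.
That remains the longest chain; total 23 hours.

X, D, R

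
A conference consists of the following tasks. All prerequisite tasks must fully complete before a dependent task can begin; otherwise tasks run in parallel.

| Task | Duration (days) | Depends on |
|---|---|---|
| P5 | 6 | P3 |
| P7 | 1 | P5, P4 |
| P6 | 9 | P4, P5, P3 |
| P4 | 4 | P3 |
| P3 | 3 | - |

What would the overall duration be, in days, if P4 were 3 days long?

18

Actual critical path: P3→P5→P6 = 3+6+9 = 18 ⇒ 18 days.
P4 has 2 days of float (longest path through it is 16).
The critical path is still P3→P5→P6; finish is now 18 days.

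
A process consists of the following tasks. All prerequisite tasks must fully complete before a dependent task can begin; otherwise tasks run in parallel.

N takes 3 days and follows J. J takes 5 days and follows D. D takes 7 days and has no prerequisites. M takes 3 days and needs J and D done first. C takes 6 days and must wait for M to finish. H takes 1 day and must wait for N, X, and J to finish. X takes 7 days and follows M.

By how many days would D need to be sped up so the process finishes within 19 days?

4

Current finish: 23 days; target: 19.
D is on every critical path, so each day cut from D cuts the finish by one (this holds down to a finish of 17).
Need 23 − 19 = 4 days off D → D becomes 3 days, finish becomes 19.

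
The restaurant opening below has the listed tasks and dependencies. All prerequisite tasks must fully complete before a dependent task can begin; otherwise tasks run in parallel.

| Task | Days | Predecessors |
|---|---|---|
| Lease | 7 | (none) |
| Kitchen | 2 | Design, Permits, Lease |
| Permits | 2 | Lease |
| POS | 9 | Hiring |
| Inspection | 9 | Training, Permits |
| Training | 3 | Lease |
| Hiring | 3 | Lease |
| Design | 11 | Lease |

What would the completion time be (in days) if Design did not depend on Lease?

19

Before: longest chain Lease→Design→Kitchen = 7+11+2 = 20, finish 20.
Without Lease→Design, Design's earliest start moves from 7 to 0.
New critical path: Lease→Hiring→POS = 7+3+9 = 19 ⇒ 19 days.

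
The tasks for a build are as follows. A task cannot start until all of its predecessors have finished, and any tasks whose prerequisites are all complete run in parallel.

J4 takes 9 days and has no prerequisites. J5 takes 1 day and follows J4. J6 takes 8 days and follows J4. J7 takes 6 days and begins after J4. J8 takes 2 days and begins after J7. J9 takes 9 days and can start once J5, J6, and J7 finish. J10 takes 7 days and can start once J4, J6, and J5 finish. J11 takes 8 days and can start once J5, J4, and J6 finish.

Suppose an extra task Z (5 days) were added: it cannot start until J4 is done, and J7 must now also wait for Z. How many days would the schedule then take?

Originally the schedule takes 26 days.
With Z inserted, J7 now waits for max(J4, Z).
New critical path: J4→Z→J7→J9 = 9+5+6+9 = 29 ⇒ 29 days.

29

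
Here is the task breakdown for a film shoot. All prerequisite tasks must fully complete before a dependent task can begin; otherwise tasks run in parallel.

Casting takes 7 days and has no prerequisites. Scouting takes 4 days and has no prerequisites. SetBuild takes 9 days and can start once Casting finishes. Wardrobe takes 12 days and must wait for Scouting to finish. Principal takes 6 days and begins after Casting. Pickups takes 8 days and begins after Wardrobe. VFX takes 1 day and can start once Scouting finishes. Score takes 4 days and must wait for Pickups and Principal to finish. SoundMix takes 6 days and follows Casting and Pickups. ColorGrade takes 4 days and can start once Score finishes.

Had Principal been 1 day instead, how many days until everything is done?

32

The binding path is Scouting→Wardrobe→Pickups→Score→ColorGrade = 4+12+8+4+4 = 32; finish at 32 days.
Principal has 11 days of float (longest path through it is 21).
That remains the longest chain; total 32 days.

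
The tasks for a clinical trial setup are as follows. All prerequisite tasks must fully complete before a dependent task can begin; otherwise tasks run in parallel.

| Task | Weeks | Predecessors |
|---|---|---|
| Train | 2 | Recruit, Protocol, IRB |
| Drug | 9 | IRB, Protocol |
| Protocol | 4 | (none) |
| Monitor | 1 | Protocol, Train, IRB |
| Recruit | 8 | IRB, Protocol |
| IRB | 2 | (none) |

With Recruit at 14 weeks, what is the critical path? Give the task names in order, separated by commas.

As given, the longest chain is Protocol→Recruit→Train→Monitor = 4+8+2+1 = 15, so the finish is 15 weeks.
Recruit lies on that path, so at 14 weeks the path becomes 21 weeks.
That remains the longest chain; total 21 weeks.

Protocol, Recruit, Train, Monitor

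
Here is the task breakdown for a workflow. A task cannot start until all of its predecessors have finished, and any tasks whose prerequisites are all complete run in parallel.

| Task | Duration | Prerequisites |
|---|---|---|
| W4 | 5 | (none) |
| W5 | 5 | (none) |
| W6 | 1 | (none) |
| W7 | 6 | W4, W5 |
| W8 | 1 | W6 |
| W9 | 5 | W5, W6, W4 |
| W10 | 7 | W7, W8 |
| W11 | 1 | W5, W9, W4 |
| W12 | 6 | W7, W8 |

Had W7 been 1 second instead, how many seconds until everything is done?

13

Critical path before the change: W4→W7→W10 = 5+6+7 = 18 giving 18 seconds.
W7 lies on that path, so at 1 second the path becomes 13 seconds.
That remains the longest chain; total 13 seconds.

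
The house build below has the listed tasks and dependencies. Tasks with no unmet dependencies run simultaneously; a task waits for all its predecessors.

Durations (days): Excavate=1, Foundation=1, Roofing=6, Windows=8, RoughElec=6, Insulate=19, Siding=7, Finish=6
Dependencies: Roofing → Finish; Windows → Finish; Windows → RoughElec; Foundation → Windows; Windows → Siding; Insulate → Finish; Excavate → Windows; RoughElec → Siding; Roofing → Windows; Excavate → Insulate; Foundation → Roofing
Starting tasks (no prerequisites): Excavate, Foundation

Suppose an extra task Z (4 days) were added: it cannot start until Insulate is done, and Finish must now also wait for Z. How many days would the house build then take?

30

Originally the house build takes 28 days.
With Z inserted, Finish now waits for max(Roofing, Insulate, Windows, Z).
New critical path: Excavate→Insulate→Z→Finish = 1+19+4+6 = 30 ⇒ 30 days.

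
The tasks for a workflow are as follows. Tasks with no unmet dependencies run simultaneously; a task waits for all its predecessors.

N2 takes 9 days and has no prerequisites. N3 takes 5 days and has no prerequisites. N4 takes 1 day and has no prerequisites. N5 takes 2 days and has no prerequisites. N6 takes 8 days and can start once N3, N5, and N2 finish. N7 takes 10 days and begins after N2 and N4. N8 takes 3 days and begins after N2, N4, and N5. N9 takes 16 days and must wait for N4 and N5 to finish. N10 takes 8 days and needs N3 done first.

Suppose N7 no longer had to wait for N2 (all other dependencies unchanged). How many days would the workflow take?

Original critical path: N2→N7 = 9+10 = 19 ⇒ 19 days.
Without N2→N7, N7's earliest start moves from 9 to 1.
After: N5→N9 = 2+16 = 18 → 18 days.

18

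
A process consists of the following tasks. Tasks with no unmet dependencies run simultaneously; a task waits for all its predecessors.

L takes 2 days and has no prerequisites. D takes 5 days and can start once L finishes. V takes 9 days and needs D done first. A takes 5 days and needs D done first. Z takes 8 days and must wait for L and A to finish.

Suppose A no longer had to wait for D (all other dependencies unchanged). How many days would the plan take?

16

Original critical path: L→D→A→Z = 2+5+5+8 = 20 ⇒ 20 days.
Without D→A, A's earliest start moves from 7 to 0.
New critical path: L→D→V = 2+5+9 = 16 ⇒ 16 days.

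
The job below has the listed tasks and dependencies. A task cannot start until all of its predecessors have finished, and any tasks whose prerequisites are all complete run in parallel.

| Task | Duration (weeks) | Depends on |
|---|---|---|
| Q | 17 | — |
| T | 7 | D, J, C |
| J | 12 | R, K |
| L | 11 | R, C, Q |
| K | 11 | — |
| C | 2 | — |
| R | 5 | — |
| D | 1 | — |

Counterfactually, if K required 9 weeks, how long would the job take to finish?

28

Actual critical path: K→J→T = 11+12+7 = 30 ⇒ 30 weeks.
K lies on that path, so at 9 weeks the path becomes 28 weeks.
No other chain overtakes it, so the finish is 28 weeks.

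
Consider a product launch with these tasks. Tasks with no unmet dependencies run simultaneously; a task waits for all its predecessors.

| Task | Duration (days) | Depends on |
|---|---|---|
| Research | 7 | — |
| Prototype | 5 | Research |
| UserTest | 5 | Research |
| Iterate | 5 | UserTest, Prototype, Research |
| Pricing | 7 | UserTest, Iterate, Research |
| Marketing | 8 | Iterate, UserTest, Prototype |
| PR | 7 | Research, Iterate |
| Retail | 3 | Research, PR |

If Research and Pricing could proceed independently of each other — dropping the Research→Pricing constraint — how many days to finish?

Original critical path: Research→Prototype→Iterate→PR→Retail = 7+5+5+7+3 = 27 ⇒ 27 days.
Dropping Research→Pricing doesn't change Pricing's earliest start (17); another predecessor still binds.
New critical path: Research→Prototype→Iterate→PR→Retail = 7+5+5+7+3 = 27 ⇒ 27 days.

27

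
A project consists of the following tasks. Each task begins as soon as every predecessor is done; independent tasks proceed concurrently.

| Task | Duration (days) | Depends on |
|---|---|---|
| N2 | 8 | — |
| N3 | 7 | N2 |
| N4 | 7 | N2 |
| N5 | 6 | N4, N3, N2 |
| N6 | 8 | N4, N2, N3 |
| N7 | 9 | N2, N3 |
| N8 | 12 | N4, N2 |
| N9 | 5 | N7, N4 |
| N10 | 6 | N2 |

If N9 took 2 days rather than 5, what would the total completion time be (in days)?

As given, the longest chain is N2→N3→N7→N9 = 8+7+9+5 = 29, so the finish is 29 days.
Since N9 is critical, the -3 change carries straight to that chain (now 26 days).
New critical path: N2→N4→N8 = 8+7+12 = 27 ⇒ 27 days.

27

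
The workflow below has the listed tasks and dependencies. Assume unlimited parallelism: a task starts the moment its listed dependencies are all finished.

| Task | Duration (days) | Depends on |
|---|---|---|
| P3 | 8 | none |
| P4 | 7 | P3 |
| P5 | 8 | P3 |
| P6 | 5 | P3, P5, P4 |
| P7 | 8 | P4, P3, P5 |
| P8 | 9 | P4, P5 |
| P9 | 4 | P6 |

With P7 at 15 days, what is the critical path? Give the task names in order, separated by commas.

P3, P5, P7

Critical path before the change: P3→P5→P6→P9 = 8+8+5+4 = 25 giving 25 days.
P7 has 1 day of float (longest path through it is 24).
The binding chain switches to P3→P5→P7 = 8+8+15 = 31; finish 31 days.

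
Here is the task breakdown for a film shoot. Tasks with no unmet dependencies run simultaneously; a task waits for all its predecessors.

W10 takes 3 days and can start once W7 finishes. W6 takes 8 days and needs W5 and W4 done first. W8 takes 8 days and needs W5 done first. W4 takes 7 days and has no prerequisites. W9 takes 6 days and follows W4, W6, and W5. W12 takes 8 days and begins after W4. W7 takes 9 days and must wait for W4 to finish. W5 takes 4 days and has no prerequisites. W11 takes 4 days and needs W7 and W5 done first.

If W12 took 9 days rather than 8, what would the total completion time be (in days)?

21

The binding path is W4→W6→W9 = 7+8+6 = 21; finish at 21 days.
The longest path through W12 is only 15 days, so W12 has float 6.
That remains the longest chain; total 21 days.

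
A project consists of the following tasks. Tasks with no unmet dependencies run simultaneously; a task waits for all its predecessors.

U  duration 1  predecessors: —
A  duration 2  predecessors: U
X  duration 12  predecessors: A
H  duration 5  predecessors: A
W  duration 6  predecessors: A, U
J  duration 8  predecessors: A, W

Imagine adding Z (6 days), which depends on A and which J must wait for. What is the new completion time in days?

Originally the job takes 17 days.
With Z inserted, J now waits for max(A, W, Z).
New critical path: U→A→Z→J = 1+2+6+8 = 17 ⇒ 17 days.

17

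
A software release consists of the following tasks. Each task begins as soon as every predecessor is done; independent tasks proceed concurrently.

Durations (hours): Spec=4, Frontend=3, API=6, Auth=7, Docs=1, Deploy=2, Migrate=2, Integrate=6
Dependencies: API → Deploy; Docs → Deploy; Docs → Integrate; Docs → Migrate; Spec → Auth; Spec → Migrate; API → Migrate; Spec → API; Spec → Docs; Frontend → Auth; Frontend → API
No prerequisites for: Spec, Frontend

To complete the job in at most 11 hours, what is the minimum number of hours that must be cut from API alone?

1

Current finish: 12 hours; target: 11.
API is on every critical path, so each hour cut from API cuts the finish by one (this holds down to a finish of 11).
Need 12 − 11 = 1 hour off API → API becomes 5 hours, finish becomes 11.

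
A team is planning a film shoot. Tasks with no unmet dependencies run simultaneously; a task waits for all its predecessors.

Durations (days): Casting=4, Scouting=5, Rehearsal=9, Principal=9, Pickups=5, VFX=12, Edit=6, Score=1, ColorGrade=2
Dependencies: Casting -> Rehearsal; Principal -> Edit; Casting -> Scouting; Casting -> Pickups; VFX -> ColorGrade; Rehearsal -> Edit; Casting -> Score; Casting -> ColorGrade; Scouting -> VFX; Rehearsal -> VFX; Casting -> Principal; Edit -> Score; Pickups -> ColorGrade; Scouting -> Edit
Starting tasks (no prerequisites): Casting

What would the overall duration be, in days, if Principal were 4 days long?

Actual critical path: Casting→Rehearsal→VFX→ColorGrade = 4+9+12+2 = 27 ⇒ 27 days.
Principal has 7 days of float (longest path through it is 20).
That remains the longest chain; total 27 days.

27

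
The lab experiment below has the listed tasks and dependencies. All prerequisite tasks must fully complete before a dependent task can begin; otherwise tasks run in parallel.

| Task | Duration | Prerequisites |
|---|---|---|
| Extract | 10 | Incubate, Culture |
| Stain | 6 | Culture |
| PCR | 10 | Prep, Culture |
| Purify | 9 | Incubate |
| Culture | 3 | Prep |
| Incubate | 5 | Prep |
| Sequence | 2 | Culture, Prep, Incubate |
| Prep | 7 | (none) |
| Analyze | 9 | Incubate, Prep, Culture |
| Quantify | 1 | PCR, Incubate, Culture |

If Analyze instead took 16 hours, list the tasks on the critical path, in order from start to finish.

Prep, Incubate, Analyze

As given, the longest chain is Prep→Incubate→Extract = 7+5+10 = 22, so the finish is 22 hours.
Analyze has 1 hour of float (longest path through it is 21).
New critical path: Prep→Incubate→Analyze = 7+5+16 = 28 ⇒ 28 hours.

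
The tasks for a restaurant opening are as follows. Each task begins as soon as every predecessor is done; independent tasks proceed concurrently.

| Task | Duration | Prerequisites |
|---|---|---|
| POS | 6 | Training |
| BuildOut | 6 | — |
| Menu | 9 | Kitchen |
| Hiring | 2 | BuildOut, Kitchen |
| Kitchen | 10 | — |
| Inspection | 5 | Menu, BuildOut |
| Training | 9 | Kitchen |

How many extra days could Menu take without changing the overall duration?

Kitchen→Training→POS = 10+9+6 = 25 sets the makespan at 25 days.
Menu finishes as early as 19 and must finish by 20.
Float = 25 − 24 = 1.

1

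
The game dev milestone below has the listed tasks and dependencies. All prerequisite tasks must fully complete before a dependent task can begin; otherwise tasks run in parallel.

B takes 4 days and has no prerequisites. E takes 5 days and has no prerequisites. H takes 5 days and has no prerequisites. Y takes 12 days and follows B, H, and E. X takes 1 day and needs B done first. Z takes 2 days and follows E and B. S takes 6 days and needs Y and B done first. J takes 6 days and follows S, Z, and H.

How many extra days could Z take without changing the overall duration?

16

Critical path: E→Y→S→J = 5+12+6+6 = 29, so the finish is 29 days.
Z finishes as early as 7 and must finish by 23.
So Z can slip 23 − 7 = 16 days.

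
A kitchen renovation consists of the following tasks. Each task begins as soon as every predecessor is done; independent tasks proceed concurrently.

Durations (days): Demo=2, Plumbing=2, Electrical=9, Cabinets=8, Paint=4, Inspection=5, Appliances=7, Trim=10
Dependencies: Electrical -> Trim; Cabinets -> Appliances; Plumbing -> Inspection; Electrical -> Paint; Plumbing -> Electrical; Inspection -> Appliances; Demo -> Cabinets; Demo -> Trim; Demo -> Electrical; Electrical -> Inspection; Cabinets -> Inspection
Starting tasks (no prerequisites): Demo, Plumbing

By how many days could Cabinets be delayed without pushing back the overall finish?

1

Critical path: Demo→Electrical→Inspection→Appliances = 2+9+5+7 = 23, so the finish is 23 days.
Longest path through Cabinets: 22 days (earliest finish 10, latest finish 11).
Slack of Cabinets = 3 − 2 = 1 day.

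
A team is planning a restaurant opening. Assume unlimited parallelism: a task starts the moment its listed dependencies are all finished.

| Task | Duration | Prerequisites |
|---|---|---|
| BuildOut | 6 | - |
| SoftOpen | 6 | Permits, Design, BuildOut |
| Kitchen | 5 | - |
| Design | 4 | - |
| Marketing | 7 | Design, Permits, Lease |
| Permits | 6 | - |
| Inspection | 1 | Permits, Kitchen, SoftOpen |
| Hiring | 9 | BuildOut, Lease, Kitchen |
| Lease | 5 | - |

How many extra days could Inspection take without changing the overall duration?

The longest chain is BuildOut→Hiring = 6+9 = 15; overall finish 15 days.
Longest path through Inspection: 13 days (earliest finish 13, latest finish 15).
Slack of Inspection = 14 − 12 = 2 days.

2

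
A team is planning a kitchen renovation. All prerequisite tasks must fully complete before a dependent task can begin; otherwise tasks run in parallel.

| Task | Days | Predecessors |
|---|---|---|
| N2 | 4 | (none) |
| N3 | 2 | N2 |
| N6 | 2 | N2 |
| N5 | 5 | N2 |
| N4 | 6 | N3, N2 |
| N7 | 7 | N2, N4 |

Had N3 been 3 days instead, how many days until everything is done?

20

Actual critical path: N2→N3→N4→N7 = 4+2+6+7 = 19 ⇒ 19 days.
N3 is on the critical path; changing it to 3 makes that path 20 days.
The critical path is still N2→N3→N4→N7; finish is now 20 days.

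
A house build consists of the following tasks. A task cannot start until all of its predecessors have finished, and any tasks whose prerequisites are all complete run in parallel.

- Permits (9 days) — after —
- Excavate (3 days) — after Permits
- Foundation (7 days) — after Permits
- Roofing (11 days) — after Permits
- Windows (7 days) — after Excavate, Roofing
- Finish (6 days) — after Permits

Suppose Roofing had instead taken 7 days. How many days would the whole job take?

As given, the longest chain is Permits→Roofing→Windows = 9+11+7 = 27, so the finish is 27 days.
Roofing is on the critical path; changing it to 7 makes that path 23 days.
That remains the longest chain; total 23 days.

23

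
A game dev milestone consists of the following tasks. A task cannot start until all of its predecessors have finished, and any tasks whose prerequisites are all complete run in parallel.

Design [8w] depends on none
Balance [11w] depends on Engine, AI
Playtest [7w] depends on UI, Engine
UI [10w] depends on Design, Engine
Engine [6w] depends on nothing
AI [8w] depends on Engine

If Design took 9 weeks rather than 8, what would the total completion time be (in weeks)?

Actual critical path: Design→UI→Playtest = 8+10+7 = 25 ⇒ 25 weeks.
Since Design is critical, the +1 change carries straight to that chain (now 26 weeks).
That remains the longest chain; total 26 weeks.

26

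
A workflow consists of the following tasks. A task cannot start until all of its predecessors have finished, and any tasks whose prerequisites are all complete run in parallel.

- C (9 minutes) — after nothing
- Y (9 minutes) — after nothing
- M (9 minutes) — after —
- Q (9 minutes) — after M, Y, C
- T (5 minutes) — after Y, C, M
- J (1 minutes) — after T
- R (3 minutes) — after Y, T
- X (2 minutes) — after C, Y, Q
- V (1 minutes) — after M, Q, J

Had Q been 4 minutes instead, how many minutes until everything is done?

17

Actual critical path: C→Q→X = 9+9+2 = 20 ⇒ 20 minutes.
Q lies on that path, so at 4 minutes the path becomes 15 minutes.
Now C→T→R = 9+5+3 = 17 is longest, so the finish becomes 17 minutes.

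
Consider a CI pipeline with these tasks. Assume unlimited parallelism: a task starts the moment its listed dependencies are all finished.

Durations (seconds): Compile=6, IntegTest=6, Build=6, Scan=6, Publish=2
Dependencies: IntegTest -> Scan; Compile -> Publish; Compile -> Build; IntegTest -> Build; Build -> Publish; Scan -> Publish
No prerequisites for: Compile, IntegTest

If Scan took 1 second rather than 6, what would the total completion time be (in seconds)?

The binding path is IntegTest→Scan→Publish = 6+6+2 = 14; finish at 14 seconds.
Scan is on the critical path; changing it to 1 makes that path 9 seconds.
Now Compile→Build→Publish = 6+6+2 = 14 is longest, so the finish becomes 14 seconds.

14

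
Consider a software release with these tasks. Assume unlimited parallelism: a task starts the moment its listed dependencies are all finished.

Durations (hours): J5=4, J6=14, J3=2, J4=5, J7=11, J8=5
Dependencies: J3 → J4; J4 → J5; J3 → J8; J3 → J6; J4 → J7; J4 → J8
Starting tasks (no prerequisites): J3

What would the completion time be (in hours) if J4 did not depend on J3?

With the dependency in place, J3→J4→J7 = 2+5+11 = 18 sets the finish at 18 hours.
Without J3→J4, J4's earliest start moves from 2 to 0.
After: J3→J6 = 2+14 = 16 → 16 hours.

16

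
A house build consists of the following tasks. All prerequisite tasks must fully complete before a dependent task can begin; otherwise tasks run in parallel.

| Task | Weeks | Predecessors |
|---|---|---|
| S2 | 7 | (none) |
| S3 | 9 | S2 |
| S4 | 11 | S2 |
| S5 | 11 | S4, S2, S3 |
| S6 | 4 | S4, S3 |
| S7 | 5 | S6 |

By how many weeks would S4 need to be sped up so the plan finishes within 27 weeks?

2

Current finish: 29 weeks; target: 27.
S4 is on every critical path, so each week cut from S4 cuts the finish by one (this holds down to a finish of 27).
Need 29 − 27 = 2 weeks off S4 → S4 becomes 9 weeks, finish becomes 27.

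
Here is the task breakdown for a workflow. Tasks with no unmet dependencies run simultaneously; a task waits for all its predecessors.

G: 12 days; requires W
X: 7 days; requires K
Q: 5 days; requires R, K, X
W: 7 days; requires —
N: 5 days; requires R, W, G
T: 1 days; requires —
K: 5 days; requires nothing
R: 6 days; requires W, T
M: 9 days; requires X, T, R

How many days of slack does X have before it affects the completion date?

Critical path: W→G→N = 7+12+5 = 24, so the finish is 24 days.
X finishes as early as 12 and must finish by 15.
So X can slip 15 − 12 = 3 days.

3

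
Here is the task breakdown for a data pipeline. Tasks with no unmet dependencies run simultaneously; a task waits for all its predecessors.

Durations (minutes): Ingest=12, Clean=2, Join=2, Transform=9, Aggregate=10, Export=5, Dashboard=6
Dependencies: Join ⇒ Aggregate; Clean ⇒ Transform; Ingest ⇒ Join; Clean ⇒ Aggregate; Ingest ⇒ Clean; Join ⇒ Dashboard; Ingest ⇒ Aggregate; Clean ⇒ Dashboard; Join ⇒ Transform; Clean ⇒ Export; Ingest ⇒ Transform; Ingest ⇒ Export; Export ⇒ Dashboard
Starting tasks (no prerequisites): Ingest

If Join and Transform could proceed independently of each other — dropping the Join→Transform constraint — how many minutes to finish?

Original critical path: Ingest→Clean→Export→Dashboard = 12+2+5+6 = 25 ⇒ 25 minutes.
Dropping Join→Transform doesn't change Transform's earliest start (14); another predecessor still binds.
After: Ingest→Clean→Export→Dashboard = 12+2+5+6 = 25 → 25 minutes.

25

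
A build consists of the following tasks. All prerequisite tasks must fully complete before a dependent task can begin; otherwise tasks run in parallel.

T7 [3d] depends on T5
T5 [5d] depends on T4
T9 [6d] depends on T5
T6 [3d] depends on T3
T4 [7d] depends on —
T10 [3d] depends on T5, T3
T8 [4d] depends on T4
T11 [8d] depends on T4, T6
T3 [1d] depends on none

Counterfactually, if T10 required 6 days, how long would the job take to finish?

18

Critical path before the change: T4→T5→T9 = 7+5+6 = 18 giving 18 days.
T10 has 3 days of float (longest path through it is 15).
No other chain overtakes it, so the finish is 18 days.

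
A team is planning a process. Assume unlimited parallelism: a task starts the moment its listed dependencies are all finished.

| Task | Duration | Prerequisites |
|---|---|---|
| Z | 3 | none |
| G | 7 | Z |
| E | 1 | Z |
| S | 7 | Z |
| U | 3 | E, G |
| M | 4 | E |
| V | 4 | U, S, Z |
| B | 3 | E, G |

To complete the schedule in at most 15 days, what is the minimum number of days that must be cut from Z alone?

2

Current finish: 17 days; target: 15.
Z is on every critical path, so each day cut from Z cuts the finish by one (this holds down to a finish of 15).
Need 17 − 15 = 2 days off Z → Z becomes 1 day, finish becomes 15.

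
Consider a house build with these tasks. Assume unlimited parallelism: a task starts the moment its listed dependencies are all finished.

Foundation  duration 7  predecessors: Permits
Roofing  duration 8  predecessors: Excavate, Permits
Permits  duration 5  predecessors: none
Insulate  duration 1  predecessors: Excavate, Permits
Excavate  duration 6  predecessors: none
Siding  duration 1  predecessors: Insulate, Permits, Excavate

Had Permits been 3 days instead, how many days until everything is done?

14

Baseline: Excavate→Roofing = 6+8 = 14 → 14 days.
Permits is off the critical path — its longest chain is 13 days, giving 1 of slack.
No other chain overtakes it, so the finish is 14 days.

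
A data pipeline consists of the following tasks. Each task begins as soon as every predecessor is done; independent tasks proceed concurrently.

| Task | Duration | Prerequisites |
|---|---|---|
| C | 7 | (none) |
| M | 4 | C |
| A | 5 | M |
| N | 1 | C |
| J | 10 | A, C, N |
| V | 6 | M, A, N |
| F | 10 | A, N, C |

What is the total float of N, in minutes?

Critical path: C→M→A→J = 7+4+5+10 = 26, so the finish is 26 minutes.
Longest path through N: 18 minutes (earliest finish 8, latest finish 16).
Slack of N = 15 − 7 = 8 minutes.

8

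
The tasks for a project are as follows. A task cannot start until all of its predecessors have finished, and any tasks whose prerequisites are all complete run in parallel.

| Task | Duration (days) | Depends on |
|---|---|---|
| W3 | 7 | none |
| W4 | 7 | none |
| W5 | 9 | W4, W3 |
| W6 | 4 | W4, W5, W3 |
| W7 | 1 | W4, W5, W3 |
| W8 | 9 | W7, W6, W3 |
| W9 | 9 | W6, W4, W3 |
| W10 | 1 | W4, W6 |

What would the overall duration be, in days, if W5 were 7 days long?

As given, the longest chain is W3→W5→W6→W8 = 7+9+4+9 = 29, so the finish is 29 days.
Since W5 is critical, the -2 change carries straight to that chain (now 27 days).
The critical path is still W3→W5→W6→W8; finish is now 27 days.

27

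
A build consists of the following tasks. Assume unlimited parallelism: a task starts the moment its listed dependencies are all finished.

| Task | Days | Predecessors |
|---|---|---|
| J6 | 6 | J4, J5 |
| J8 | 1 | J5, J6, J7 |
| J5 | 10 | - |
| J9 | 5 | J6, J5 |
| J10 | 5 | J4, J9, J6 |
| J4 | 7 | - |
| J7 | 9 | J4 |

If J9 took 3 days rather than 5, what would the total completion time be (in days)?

As given, the longest chain is J5→J6→J9→J10 = 10+6+5+5 = 26, so the finish is 26 days.
J9 lies on that path, so at 3 days the path becomes 24 days.
That remains the longest chain; total 24 days.

24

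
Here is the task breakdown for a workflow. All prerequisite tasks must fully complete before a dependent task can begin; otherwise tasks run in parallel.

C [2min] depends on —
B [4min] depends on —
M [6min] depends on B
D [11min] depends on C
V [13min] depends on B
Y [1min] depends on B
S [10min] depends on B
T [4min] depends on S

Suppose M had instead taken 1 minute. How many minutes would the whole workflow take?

Actual critical path: B→S→T = 4+10+4 = 18 ⇒ 18 minutes.
M is off the critical path — its longest chain is 10 minutes, giving 8 of slack.
The critical path is still B→S→T; finish is now 18 minutes.

18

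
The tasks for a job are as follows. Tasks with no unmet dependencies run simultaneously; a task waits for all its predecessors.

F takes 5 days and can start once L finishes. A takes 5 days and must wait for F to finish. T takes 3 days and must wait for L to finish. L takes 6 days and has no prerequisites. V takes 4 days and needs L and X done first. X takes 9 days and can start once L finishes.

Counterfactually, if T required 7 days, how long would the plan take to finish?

The binding path is L→X→V = 6+9+4 = 19; finish at 19 days.
The longest path through T is only 9 days, so T has float 10.
No other chain overtakes it, so the finish is 19 days.

19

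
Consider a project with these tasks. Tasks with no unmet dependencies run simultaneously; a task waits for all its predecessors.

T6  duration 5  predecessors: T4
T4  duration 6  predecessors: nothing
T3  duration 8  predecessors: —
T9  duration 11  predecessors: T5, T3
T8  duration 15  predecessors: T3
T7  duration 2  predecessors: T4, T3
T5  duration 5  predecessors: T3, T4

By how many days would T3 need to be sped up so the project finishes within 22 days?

Current finish: 24 days; target: 22.
T3 is on every critical path, so each day cut from T3 cuts the finish by one (this holds down to a finish of 22).
Need 24 − 22 = 2 days off T3 → T3 becomes 6 days, finish becomes 22.

2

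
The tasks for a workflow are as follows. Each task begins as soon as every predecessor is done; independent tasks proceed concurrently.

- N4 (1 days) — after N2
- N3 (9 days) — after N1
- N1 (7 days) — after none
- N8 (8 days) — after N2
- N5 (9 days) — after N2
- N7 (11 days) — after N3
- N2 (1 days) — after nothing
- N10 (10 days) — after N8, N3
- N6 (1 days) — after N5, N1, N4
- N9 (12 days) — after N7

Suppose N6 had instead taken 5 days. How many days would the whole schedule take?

The binding path is N1→N3→N7→N9 = 7+9+11+12 = 39; finish at 39 days.
N6 is off the critical path — its longest chain is 11 days, giving 28 of slack.
The critical path is still N1→N3→N7→N9; finish is now 39 days.

39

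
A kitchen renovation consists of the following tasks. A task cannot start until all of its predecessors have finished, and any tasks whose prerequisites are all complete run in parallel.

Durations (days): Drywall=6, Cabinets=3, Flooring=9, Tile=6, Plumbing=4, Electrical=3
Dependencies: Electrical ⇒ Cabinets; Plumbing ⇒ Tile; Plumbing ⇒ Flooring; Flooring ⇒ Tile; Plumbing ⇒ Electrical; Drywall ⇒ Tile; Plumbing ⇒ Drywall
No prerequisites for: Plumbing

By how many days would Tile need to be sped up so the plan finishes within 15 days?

4

Current finish: 19 days; target: 15.
Tile is on every critical path, so each day cut from Tile cuts the finish by one (this holds down to a finish of 14).
Need 19 − 15 = 4 days off Tile → Tile becomes 2 days, finish becomes 15.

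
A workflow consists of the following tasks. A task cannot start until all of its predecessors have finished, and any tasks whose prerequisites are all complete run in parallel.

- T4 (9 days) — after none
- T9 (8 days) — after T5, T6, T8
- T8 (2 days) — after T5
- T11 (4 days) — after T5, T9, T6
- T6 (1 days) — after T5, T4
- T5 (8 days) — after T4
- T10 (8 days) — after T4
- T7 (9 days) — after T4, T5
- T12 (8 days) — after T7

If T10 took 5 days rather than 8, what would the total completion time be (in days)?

Critical path before the change: T4→T5→T7→T12 = 9+8+9+8 = 34 giving 34 days.
T10 is off the critical path — its longest chain is 17 days, giving 17 of slack.
No other chain overtakes it, so the finish is 34 days.

34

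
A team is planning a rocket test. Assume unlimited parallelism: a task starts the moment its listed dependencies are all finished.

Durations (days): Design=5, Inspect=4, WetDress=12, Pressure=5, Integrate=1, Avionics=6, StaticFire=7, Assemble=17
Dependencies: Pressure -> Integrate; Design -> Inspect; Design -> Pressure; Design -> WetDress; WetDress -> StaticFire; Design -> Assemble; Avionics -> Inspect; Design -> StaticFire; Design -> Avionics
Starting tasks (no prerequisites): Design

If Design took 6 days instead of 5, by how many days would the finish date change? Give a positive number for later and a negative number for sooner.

1

Actual critical path: Design→WetDress→StaticFire = 5+12+7 = 24 ⇒ 24 days.
Design lies on that path, so at 6 days the path becomes 25 days.
No other chain overtakes it, so the finish is 25 days.
Change in finish: 25 − 24 = +1 days.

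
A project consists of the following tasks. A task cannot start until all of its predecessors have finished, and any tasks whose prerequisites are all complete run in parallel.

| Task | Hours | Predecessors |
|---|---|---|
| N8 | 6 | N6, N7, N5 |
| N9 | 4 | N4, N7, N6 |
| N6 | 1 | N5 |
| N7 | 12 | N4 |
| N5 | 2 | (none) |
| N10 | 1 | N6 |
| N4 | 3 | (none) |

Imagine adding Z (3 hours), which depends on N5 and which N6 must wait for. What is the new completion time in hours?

21

Originally the job takes 21 hours.
With Z inserted, N6 now waits for max(N5, Z).
New critical path: N4→N7→N8 = 3+12+6 = 21 ⇒ 21 hours.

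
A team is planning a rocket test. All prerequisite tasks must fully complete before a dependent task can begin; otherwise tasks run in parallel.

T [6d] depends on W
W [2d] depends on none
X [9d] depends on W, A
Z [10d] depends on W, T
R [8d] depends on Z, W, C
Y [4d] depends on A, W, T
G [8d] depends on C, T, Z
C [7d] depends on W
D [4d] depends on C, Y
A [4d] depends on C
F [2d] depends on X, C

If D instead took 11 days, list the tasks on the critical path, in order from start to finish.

W, C, A, Y, D

Actual critical path: W→T→Z→R = 2+6+10+8 = 26 ⇒ 26 days.
D has 5 days of float (longest path through it is 21).
Now W→C→A→Y→D = 2+7+4+4+11 = 28 is longest, so the finish becomes 28 days.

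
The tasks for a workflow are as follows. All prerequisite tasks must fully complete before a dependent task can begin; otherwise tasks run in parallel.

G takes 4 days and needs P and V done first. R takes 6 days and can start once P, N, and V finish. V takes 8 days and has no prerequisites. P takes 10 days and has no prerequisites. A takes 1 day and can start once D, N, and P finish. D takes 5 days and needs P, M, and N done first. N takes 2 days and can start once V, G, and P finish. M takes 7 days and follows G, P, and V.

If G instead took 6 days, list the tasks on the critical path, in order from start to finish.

Critical path before the change: P→G→M→D→A = 10+4+7+5+1 = 27 giving 27 days.
G is on the critical path; changing it to 6 makes that path 29 days.
The critical path is still P→G→M→D→A; finish is now 29 days.

P, G, M, D, A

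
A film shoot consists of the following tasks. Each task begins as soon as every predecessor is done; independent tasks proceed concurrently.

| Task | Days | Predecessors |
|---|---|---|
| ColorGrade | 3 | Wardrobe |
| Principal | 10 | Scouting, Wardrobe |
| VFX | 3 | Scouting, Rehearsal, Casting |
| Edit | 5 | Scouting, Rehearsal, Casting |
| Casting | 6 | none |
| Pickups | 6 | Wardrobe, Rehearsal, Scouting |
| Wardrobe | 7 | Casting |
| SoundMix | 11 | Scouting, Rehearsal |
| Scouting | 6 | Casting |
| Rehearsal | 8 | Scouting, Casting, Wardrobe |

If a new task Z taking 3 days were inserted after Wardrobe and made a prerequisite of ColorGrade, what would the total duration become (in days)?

Originally the film shoot takes 32 days.
With Z inserted, ColorGrade now waits for max(Wardrobe, Z).
New critical path: Casting→Wardrobe→Rehearsal→SoundMix = 6+7+8+11 = 32 ⇒ 32 days.

32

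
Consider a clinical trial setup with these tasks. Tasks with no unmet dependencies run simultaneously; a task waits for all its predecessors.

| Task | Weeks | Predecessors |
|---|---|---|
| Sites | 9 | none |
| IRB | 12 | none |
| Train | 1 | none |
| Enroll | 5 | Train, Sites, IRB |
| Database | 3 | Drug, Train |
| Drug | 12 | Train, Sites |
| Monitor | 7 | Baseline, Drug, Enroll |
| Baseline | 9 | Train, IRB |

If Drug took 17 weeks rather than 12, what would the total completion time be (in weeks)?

Critical path before the change: Sites→Drug→Monitor = 9+12+7 = 28 giving 28 weeks.
Since Drug is critical, the +5 change carries straight to that chain (now 33 weeks).
That remains the longest chain; total 33 weeks.

33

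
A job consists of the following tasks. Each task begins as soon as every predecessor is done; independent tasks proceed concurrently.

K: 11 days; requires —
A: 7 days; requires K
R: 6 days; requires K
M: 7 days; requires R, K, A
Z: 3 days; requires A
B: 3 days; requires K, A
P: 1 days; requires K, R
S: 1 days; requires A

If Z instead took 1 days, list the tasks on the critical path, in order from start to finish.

The binding path is K→A→M = 11+7+7 = 25; finish at 25 days.
Z is off the critical path — its longest chain is 21 days, giving 4 of slack.
No other chain overtakes it, so the finish is 25 days.

K, A, M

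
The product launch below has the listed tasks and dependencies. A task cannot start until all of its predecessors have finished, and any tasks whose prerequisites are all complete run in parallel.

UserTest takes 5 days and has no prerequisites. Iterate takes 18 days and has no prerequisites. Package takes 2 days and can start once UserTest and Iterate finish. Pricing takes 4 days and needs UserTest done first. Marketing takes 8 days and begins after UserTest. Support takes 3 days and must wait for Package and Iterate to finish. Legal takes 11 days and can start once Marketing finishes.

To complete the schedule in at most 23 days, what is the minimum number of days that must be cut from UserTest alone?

1

Current finish: 24 days; target: 23.
UserTest is on every critical path, so each day cut from UserTest cuts the finish by one (this holds down to a finish of 23).
Need 24 − 23 = 1 day off UserTest → UserTest becomes 4 days, finish becomes 23.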